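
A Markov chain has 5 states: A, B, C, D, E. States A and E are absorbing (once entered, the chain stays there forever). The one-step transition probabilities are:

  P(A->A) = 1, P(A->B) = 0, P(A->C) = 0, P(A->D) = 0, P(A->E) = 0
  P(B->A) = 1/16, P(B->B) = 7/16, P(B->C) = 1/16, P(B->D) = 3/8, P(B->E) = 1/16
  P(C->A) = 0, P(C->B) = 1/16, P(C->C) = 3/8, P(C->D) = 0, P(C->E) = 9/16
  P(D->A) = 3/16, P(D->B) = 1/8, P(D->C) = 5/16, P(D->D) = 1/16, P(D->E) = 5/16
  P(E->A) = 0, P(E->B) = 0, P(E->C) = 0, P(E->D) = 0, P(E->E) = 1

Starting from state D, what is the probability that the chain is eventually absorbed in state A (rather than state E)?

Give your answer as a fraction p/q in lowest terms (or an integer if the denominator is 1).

Let a_i = P(absorbed in A | start in state i).
Boundary conditions: a_A = 1, a_E = 0.
For each transient state i, a_i = sum_j P(i->j) * a_j:
  a_B = 1/16*a_A + 7/16*a_B + 1/16*a_C + 3/8*a_D + 1/16*a_E
  a_C = 0*a_A + 1/16*a_B + 3/8*a_C + 0*a_D + 9/16*a_E
  a_D = 3/16*a_A + 1/8*a_B + 5/16*a_C + 1/16*a_D + 5/16*a_E

Substituting a_A = 1 and a_E = 0, rearrange to (I - Q) a = r where r[i] = P(i -> A):
  [9/16, -1/16, -3/8] . (a_B, a_C, a_D) = 1/16
  [-1/16, 5/8, 0] . (a_B, a_C, a_D) = 0
  [-1/8, -5/16, 15/16] . (a_B, a_C, a_D) = 3/16

Solving yields:
  a_B = 22/79
  a_C = 11/395
  a_D = 292/1185

Starting state is D, so the absorption probability is a_D = 292/1185.

Answer: 292/1185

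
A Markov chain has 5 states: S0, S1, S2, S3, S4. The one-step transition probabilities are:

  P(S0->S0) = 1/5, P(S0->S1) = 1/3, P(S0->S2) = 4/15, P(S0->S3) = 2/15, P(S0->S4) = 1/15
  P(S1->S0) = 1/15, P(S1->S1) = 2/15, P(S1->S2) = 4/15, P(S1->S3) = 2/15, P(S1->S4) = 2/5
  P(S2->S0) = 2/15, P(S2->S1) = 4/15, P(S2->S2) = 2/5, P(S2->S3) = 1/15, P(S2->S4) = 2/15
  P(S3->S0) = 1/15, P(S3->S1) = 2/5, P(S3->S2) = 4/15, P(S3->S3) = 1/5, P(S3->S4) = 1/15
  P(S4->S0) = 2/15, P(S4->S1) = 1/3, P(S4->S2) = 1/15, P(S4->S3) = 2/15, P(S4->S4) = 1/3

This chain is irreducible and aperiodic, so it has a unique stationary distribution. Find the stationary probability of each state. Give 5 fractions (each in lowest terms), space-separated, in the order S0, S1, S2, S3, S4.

The stationary distribution satisfies pi = pi * P, i.e.:
  pi_S0 = 1/5*pi_S0 + 1/15*pi_S1 + 2/15*pi_S2 + 1/15*pi_S3 + 2/15*pi_S4
  pi_S1 = 1/3*pi_S0 + 2/15*pi_S1 + 4/15*pi_S2 + 2/5*pi_S3 + 1/3*pi_S4
  pi_S2 = 4/15*pi_S0 + 4/15*pi_S1 + 2/5*pi_S2 + 4/15*pi_S3 + 1/15*pi_S4
  pi_S3 = 2/15*pi_S0 + 2/15*pi_S1 + 1/15*pi_S2 + 1/5*pi_S3 + 2/15*pi_S4
  pi_S4 = 1/15*pi_S0 + 2/5*pi_S1 + 2/15*pi_S2 + 1/15*pi_S3 + 1/3*pi_S4
with normalization: pi_S0 + pi_S1 + pi_S2 + pi_S3 + pi_S4 = 1.

Using the first 4 balance equations plus normalization, the linear system A*pi = b is:
  [-4/5, 1/15, 2/15, 1/15, 2/15] . pi = 0
  [1/3, -13/15, 4/15, 2/5, 1/3] . pi = 0
  [4/15, 4/15, -3/5, 4/15, 1/15] . pi = 0
  [2/15, 2/15, 1/15, -4/5, 2/15] . pi = 0
  [1, 1, 1, 1, 1] . pi = 1

Solving yields:
  pi_S0 = 1397/12189
  pi_S1 = 3299/12189
  pi_S2 = 1028/4063
  pi_S3 = 507/4063
  pi_S4 = 2888/12189

Verification (pi * P):
  1397/12189*1/5 + 3299/12189*1/15 + 1028/4063*2/15 + 507/4063*1/15 + 2888/12189*2/15 = 1397/12189 = pi_S0  (ok)
  1397/12189*1/3 + 3299/12189*2/15 + 1028/4063*4/15 + 507/4063*2/5 + 2888/12189*1/3 = 3299/12189 = pi_S1  (ok)
  1397/12189*4/15 + 3299/12189*4/15 + 1028/4063*2/5 + 507/4063*4/15 + 2888/12189*1/15 = 1028/4063 = pi_S2  (ok)
  1397/12189*2/15 + 3299/12189*2/15 + 1028/4063*1/15 + 507/4063*1/5 + 2888/12189*2/15 = 507/4063 = pi_S3  (ok)
  1397/12189*1/15 + 3299/12189*2/5 + 1028/4063*2/15 + 507/4063*1/15 + 2888/12189*1/3 = 2888/12189 = pi_S4  (ok)

Answer: 1397/12189 3299/12189 1028/4063 507/4063 2888/12189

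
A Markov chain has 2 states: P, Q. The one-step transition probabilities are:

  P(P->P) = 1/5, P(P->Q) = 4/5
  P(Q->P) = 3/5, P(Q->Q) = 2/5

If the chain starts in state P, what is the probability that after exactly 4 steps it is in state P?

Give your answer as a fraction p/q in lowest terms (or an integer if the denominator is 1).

Answer: 277/625

Derivation:
Computing P^4 by repeated multiplication:
P^1 =
  P: [1/5, 4/5]
  Q: [3/5, 2/5]
P^2 =
  P: [13/25, 12/25]
  Q: [9/25, 16/25]
P^3 =
  P: [49/125, 76/125]
  Q: [57/125, 68/125]
P^4 =
  P: [277/625, 348/625]
  Q: [261/625, 364/625]

(P^4)[P -> P] = 277/625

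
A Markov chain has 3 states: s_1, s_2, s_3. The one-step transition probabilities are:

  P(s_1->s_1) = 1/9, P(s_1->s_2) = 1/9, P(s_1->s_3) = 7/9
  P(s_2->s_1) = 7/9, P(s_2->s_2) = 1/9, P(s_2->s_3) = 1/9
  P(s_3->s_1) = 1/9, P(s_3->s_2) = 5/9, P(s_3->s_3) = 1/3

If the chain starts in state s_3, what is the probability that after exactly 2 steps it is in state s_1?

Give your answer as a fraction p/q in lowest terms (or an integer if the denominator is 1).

Computing P^2 by repeated multiplication:
P^1 =
  s_1: [1/9, 1/9, 7/9]
  s_2: [7/9, 1/9, 1/9]
  s_3: [1/9, 5/9, 1/3]
P^2 =
  s_1: [5/27, 37/81, 29/81]
  s_2: [5/27, 13/81, 53/81]
  s_3: [13/27, 7/27, 7/27]

(P^2)[s_3 -> s_1] = 13/27

Answer: 13/27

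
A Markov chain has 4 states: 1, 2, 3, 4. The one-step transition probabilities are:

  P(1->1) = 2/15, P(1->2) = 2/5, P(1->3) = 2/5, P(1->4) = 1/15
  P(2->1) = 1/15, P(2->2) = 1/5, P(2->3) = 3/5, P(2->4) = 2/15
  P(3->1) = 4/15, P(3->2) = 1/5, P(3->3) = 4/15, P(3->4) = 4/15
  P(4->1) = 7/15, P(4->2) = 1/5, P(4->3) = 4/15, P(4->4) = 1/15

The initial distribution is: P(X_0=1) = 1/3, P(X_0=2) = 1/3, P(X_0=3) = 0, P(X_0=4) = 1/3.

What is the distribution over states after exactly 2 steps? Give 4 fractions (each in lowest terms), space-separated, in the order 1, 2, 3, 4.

Answer: 136/675 11/45 52/135 38/225

Derivation:
Propagating the distribution step by step (d_{t+1} = d_t * P):
d_0 = (1=1/3, 2=1/3, 3=0, 4=1/3)
  d_1[1] = 1/3*2/15 + 1/3*1/15 + 0*4/15 + 1/3*7/15 = 2/9
  d_1[2] = 1/3*2/5 + 1/3*1/5 + 0*1/5 + 1/3*1/5 = 4/15
  d_1[3] = 1/3*2/5 + 1/3*3/5 + 0*4/15 + 1/3*4/15 = 19/45
  d_1[4] = 1/3*1/15 + 1/3*2/15 + 0*4/15 + 1/3*1/15 = 4/45
d_1 = (1=2/9, 2=4/15, 3=19/45, 4=4/45)
  d_2[1] = 2/9*2/15 + 4/15*1/15 + 19/45*4/15 + 4/45*7/15 = 136/675
  d_2[2] = 2/9*2/5 + 4/15*1/5 + 19/45*1/5 + 4/45*1/5 = 11/45
  d_2[3] = 2/9*2/5 + 4/15*3/5 + 19/45*4/15 + 4/45*4/15 = 52/135
  d_2[4] = 2/9*1/15 + 4/15*2/15 + 19/45*4/15 + 4/45*1/15 = 38/225
d_2 = (1=136/675, 2=11/45, 3=52/135, 4=38/225)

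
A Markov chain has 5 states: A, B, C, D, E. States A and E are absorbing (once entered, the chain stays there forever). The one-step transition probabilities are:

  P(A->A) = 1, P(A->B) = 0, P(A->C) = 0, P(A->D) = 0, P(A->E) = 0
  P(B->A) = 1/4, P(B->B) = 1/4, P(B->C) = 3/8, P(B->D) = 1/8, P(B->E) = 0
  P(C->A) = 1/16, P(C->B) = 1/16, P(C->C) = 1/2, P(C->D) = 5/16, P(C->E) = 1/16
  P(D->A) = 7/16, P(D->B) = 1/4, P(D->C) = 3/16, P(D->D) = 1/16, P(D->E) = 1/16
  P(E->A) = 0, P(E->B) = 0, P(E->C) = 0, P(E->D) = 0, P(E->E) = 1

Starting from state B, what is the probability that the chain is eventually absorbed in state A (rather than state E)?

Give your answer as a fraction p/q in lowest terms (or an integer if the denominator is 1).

Answer: 419/490

Derivation:
Let a_i = P(absorbed in A | start in state i).
Boundary conditions: a_A = 1, a_E = 0.
For each transient state i, a_i = sum_j P(i->j) * a_j:
  a_B = 1/4*a_A + 1/4*a_B + 3/8*a_C + 1/8*a_D + 0*a_E
  a_C = 1/16*a_A + 1/16*a_B + 1/2*a_C + 5/16*a_D + 1/16*a_E
  a_D = 7/16*a_A + 1/4*a_B + 3/16*a_C + 1/16*a_D + 1/16*a_E

Substituting a_A = 1 and a_E = 0, rearrange to (I - Q) a = r where r[i] = P(i -> A):
  [3/4, -3/8, -1/8] . (a_B, a_C, a_D) = 1/4
  [-1/16, 1/2, -5/16] . (a_B, a_C, a_D) = 1/16
  [-1/4, -3/16, 15/16] . (a_B, a_C, a_D) = 7/16

Solving yields:
  a_B = 419/490
  a_C = 373/490
  a_D = 83/98

Starting state is B, so the absorption probability is a_B = 419/490.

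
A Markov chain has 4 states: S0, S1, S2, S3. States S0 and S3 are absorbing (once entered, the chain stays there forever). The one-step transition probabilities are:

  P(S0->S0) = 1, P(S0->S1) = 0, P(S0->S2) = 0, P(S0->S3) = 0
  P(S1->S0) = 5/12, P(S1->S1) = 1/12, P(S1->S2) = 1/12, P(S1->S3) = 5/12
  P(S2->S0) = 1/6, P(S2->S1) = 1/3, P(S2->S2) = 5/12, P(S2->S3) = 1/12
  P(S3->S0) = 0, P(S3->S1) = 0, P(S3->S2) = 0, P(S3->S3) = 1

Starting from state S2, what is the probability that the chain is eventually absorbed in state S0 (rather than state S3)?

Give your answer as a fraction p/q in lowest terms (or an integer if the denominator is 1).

Answer: 42/73

Derivation:
Let a_i = P(absorbed in S0 | start in state i).
Boundary conditions: a_S0 = 1, a_S3 = 0.
For each transient state i, a_i = sum_j P(i->j) * a_j:
  a_S1 = 5/12*a_S0 + 1/12*a_S1 + 1/12*a_S2 + 5/12*a_S3
  a_S2 = 1/6*a_S0 + 1/3*a_S1 + 5/12*a_S2 + 1/12*a_S3

Substituting a_S0 = 1 and a_S3 = 0, rearrange to (I - Q) a = r where r[i] = P(i -> S0):
  [11/12, -1/12] . (a_S1, a_S2) = 5/12
  [-1/3, 7/12] . (a_S1, a_S2) = 1/6

Solving yields:
  a_S1 = 37/73
  a_S2 = 42/73

Starting state is S2, so the absorption probability is a_S2 = 42/73.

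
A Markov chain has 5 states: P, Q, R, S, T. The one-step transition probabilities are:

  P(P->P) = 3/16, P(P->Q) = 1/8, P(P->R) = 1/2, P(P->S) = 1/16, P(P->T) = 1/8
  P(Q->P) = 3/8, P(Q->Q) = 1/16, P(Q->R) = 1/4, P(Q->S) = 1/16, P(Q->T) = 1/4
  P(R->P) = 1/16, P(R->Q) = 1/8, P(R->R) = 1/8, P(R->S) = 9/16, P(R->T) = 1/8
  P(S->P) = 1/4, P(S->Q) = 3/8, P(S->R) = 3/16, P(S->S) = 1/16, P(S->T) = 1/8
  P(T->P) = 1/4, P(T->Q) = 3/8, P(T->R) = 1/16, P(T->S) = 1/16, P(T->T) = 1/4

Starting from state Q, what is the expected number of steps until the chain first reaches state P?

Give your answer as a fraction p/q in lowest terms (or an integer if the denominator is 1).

Answer: 36736/10065

Derivation:
Let h_i = expected steps to first reach P from state i.
Boundary: h_P = 0.
First-step equations for the other states:
  h_Q = 1 + 3/8*h_P + 1/16*h_Q + 1/4*h_R + 1/16*h_S + 1/4*h_T
  h_R = 1 + 1/16*h_P + 1/8*h_Q + 1/8*h_R + 9/16*h_S + 1/8*h_T
  h_S = 1 + 1/4*h_P + 3/8*h_Q + 3/16*h_R + 1/16*h_S + 1/8*h_T
  h_T = 1 + 1/4*h_P + 3/8*h_Q + 1/16*h_R + 1/16*h_S + 1/4*h_T

Substituting h_P = 0 and rearranging gives the linear system (I - Q) h = 1:
  [15/16, -1/4, -1/16, -1/4] . (h_Q, h_R, h_S, h_T) = 1
  [-1/8, 7/8, -9/16, -1/8] . (h_Q, h_R, h_S, h_T) = 1
  [-3/8, -3/16, 15/16, -1/8] . (h_Q, h_R, h_S, h_T) = 1
  [-3/8, -1/16, -1/16, 3/4] . (h_Q, h_R, h_S, h_T) = 1

Solving yields:
  h_Q = 36736/10065
  h_R = 48256/10065
  h_S = 3664/915
  h_T = 13056/3355

Starting state is Q, so the expected hitting time is h_Q = 36736/10065.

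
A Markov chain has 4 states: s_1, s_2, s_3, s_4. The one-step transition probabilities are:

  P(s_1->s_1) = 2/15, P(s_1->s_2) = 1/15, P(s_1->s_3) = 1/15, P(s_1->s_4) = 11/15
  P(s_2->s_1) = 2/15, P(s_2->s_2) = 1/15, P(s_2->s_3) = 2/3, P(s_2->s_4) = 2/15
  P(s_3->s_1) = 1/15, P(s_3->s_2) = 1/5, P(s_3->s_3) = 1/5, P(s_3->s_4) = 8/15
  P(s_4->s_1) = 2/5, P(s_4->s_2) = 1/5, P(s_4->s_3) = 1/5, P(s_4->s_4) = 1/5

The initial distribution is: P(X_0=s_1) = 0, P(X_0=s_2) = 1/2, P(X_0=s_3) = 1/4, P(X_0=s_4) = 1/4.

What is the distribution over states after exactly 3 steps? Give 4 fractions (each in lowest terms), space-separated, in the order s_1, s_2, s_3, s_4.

Answer: 1573/6750 527/3375 1693/6750 9/25

Derivation:
Propagating the distribution step by step (d_{t+1} = d_t * P):
d_0 = (s_1=0, s_2=1/2, s_3=1/4, s_4=1/4)
  d_1[s_1] = 0*2/15 + 1/2*2/15 + 1/4*1/15 + 1/4*2/5 = 11/60
  d_1[s_2] = 0*1/15 + 1/2*1/15 + 1/4*1/5 + 1/4*1/5 = 2/15
  d_1[s_3] = 0*1/15 + 1/2*2/3 + 1/4*1/5 + 1/4*1/5 = 13/30
  d_1[s_4] = 0*11/15 + 1/2*2/15 + 1/4*8/15 + 1/4*1/5 = 1/4
d_1 = (s_1=11/60, s_2=2/15, s_3=13/30, s_4=1/4)
  d_2[s_1] = 11/60*2/15 + 2/15*2/15 + 13/30*1/15 + 1/4*2/5 = 77/450
  d_2[s_2] = 11/60*1/15 + 2/15*1/15 + 13/30*1/5 + 1/4*1/5 = 71/450
  d_2[s_3] = 11/60*1/15 + 2/15*2/3 + 13/30*1/5 + 1/4*1/5 = 107/450
  d_2[s_4] = 11/60*11/15 + 2/15*2/15 + 13/30*8/15 + 1/4*1/5 = 13/30
d_2 = (s_1=77/450, s_2=71/450, s_3=107/450, s_4=13/30)
  d_3[s_1] = 77/450*2/15 + 71/450*2/15 + 107/450*1/15 + 13/30*2/5 = 1573/6750
  d_3[s_2] = 77/450*1/15 + 71/450*1/15 + 107/450*1/5 + 13/30*1/5 = 527/3375
  d_3[s_3] = 77/450*1/15 + 71/450*2/3 + 107/450*1/5 + 13/30*1/5 = 1693/6750
  d_3[s_4] = 77/450*11/15 + 71/450*2/15 + 107/450*8/15 + 13/30*1/5 = 9/25
d_3 = (s_1=1573/6750, s_2=527/3375, s_3=1693/6750, s_4=9/25)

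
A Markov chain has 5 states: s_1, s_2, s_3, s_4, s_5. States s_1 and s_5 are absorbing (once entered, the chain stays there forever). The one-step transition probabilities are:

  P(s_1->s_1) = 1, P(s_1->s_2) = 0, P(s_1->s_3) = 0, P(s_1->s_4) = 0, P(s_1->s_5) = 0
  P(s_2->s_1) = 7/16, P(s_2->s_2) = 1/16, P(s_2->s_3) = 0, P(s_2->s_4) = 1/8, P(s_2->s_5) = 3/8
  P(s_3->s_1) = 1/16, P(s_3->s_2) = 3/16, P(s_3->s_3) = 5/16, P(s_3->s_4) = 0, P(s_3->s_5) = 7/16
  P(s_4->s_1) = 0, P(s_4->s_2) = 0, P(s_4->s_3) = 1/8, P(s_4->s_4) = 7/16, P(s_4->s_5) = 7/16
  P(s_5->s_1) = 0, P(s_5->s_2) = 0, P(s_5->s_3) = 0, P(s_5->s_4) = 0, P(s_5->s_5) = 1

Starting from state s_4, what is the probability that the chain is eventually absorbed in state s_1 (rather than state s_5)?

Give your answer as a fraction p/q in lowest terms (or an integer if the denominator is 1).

Let a_i = P(absorbed in s_1 | start in state i).
Boundary conditions: a_s_1 = 1, a_s_5 = 0.
For each transient state i, a_i = sum_j P(i->j) * a_j:
  a_s_2 = 7/16*a_s_1 + 1/16*a_s_2 + 0*a_s_3 + 1/8*a_s_4 + 3/8*a_s_5
  a_s_3 = 1/16*a_s_1 + 3/16*a_s_2 + 5/16*a_s_3 + 0*a_s_4 + 7/16*a_s_5
  a_s_4 = 0*a_s_1 + 0*a_s_2 + 1/8*a_s_3 + 7/16*a_s_4 + 7/16*a_s_5

Substituting a_s_1 = 1 and a_s_5 = 0, rearrange to (I - Q) a = r where r[i] = P(i -> s_1):
  [15/16, 0, -1/8] . (a_s_2, a_s_3, a_s_4) = 7/16
  [-3/16, 11/16, 0] . (a_s_2, a_s_3, a_s_4) = 1/16
  [0, -1/8, 9/16] . (a_s_2, a_s_3, a_s_4) = 0

Solving yields:
  a_s_2 = 697/1473
  a_s_3 = 108/491
  a_s_4 = 24/491

Starting state is s_4, so the absorption probability is a_s_4 = 24/491.

Answer: 24/491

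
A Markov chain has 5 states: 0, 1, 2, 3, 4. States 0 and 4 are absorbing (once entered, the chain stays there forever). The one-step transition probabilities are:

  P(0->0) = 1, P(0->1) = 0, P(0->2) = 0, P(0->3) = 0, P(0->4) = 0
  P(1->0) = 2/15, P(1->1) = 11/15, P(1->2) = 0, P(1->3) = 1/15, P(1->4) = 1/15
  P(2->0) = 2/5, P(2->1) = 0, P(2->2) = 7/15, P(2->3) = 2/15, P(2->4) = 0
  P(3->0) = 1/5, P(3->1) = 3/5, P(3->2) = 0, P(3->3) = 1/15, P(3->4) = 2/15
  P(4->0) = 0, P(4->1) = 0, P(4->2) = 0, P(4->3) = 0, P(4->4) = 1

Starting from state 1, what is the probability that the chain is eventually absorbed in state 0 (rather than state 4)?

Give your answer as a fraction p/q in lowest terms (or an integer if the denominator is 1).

Answer: 31/47

Derivation:
Let a_i = P(absorbed in 0 | start in state i).
Boundary conditions: a_0 = 1, a_4 = 0.
For each transient state i, a_i = sum_j P(i->j) * a_j:
  a_1 = 2/15*a_0 + 11/15*a_1 + 0*a_2 + 1/15*a_3 + 1/15*a_4
  a_2 = 2/5*a_0 + 0*a_1 + 7/15*a_2 + 2/15*a_3 + 0*a_4
  a_3 = 1/5*a_0 + 3/5*a_1 + 0*a_2 + 1/15*a_3 + 2/15*a_4

Substituting a_0 = 1 and a_4 = 0, rearrange to (I - Q) a = r where r[i] = P(i -> 0):
  [4/15, 0, -1/15] . (a_1, a_2, a_3) = 2/15
  [0, 8/15, -2/15] . (a_1, a_2, a_3) = 2/5
  [-3/5, 0, 14/15] . (a_1, a_2, a_3) = 1/5

Solving yields:
  a_1 = 31/47
  a_2 = 171/188
  a_3 = 30/47

Starting state is 1, so the absorption probability is a_1 = 31/47.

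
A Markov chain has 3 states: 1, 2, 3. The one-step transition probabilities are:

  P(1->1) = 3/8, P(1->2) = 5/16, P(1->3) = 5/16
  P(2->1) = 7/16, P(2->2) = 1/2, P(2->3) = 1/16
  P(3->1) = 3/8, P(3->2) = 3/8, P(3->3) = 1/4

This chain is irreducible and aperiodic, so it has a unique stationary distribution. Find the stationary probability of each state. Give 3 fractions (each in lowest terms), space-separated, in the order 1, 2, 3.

Answer: 2/5 2/5 1/5

Derivation:
The stationary distribution satisfies pi = pi * P, i.e.:
  pi_1 = 3/8*pi_1 + 7/16*pi_2 + 3/8*pi_3
  pi_2 = 5/16*pi_1 + 1/2*pi_2 + 3/8*pi_3
  pi_3 = 5/16*pi_1 + 1/16*pi_2 + 1/4*pi_3
with normalization: pi_1 + pi_2 + pi_3 = 1.

Using the first 2 balance equations plus normalization, the linear system A*pi = b is:
  [-5/8, 7/16, 3/8] . pi = 0
  [5/16, -1/2, 3/8] . pi = 0
  [1, 1, 1] . pi = 1

Solving yields:
  pi_1 = 2/5
  pi_2 = 2/5
  pi_3 = 1/5

Verification (pi * P):
  2/5*3/8 + 2/5*7/16 + 1/5*3/8 = 2/5 = pi_1  (ok)
  2/5*5/16 + 2/5*1/2 + 1/5*3/8 = 2/5 = pi_2  (ok)
  2/5*5/16 + 2/5*1/16 + 1/5*1/4 = 1/5 = pi_3  (ok)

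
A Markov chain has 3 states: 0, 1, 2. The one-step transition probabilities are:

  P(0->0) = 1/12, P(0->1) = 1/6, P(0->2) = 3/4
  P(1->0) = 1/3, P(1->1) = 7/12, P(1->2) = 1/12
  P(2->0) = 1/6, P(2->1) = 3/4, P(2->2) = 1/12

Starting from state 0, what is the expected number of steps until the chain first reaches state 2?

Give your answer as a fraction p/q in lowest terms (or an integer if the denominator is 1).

Answer: 84/47

Derivation:
Let h_i = expected steps to first reach 2 from state i.
Boundary: h_2 = 0.
First-step equations for the other states:
  h_0 = 1 + 1/12*h_0 + 1/6*h_1 + 3/4*h_2
  h_1 = 1 + 1/3*h_0 + 7/12*h_1 + 1/12*h_2

Substituting h_2 = 0 and rearranging gives the linear system (I - Q) h = 1:
  [11/12, -1/6] . (h_0, h_1) = 1
  [-1/3, 5/12] . (h_0, h_1) = 1

Solving yields:
  h_0 = 84/47
  h_1 = 180/47

Starting state is 0, so the expected hitting time is h_0 = 84/47.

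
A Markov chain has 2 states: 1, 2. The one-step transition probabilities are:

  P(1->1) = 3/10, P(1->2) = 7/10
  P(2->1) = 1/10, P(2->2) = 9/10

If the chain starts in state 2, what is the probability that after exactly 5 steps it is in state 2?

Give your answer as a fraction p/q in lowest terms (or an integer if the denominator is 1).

Computing P^5 by repeated multiplication:
P^1 =
  1: [3/10, 7/10]
  2: [1/10, 9/10]
P^2 =
  1: [4/25, 21/25]
  2: [3/25, 22/25]
P^3 =
  1: [33/250, 217/250]
  2: [31/250, 219/250]
P^4 =
  1: [79/625, 546/625]
  2: [78/625, 547/625]
P^5 =
  1: [783/6250, 5467/6250]
  2: [781/6250, 5469/6250]

(P^5)[2 -> 2] = 5469/6250

Answer: 5469/6250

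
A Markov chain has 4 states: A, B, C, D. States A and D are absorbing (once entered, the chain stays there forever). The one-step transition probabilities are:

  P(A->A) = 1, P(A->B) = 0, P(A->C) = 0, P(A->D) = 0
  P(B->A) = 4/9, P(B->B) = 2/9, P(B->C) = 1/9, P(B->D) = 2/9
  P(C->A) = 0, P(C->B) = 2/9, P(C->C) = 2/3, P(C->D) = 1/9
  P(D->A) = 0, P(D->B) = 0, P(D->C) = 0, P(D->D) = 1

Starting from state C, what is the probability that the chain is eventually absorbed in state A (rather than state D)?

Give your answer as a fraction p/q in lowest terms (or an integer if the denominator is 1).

Answer: 8/19

Derivation:
Let a_i = P(absorbed in A | start in state i).
Boundary conditions: a_A = 1, a_D = 0.
For each transient state i, a_i = sum_j P(i->j) * a_j:
  a_B = 4/9*a_A + 2/9*a_B + 1/9*a_C + 2/9*a_D
  a_C = 0*a_A + 2/9*a_B + 2/3*a_C + 1/9*a_D

Substituting a_A = 1 and a_D = 0, rearrange to (I - Q) a = r where r[i] = P(i -> A):
  [7/9, -1/9] . (a_B, a_C) = 4/9
  [-2/9, 1/3] . (a_B, a_C) = 0

Solving yields:
  a_B = 12/19
  a_C = 8/19

Starting state is C, so the absorption probability is a_C = 8/19.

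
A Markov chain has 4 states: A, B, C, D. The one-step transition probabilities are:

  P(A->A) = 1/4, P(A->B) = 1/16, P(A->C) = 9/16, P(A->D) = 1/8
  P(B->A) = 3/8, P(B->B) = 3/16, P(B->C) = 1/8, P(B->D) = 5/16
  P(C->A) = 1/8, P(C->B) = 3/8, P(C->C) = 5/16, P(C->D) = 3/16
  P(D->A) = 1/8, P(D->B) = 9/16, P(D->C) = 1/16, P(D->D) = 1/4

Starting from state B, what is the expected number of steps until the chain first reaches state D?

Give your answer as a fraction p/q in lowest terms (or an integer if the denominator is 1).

Answer: 262/59

Derivation:
Let h_i = expected steps to first reach D from state i.
Boundary: h_D = 0.
First-step equations for the other states:
  h_A = 1 + 1/4*h_A + 1/16*h_B + 9/16*h_C + 1/8*h_D
  h_B = 1 + 3/8*h_A + 3/16*h_B + 1/8*h_C + 5/16*h_D
  h_C = 1 + 1/8*h_A + 3/8*h_B + 5/16*h_C + 3/16*h_D

Substituting h_D = 0 and rearranging gives the linear system (I - Q) h = 1:
  [3/4, -1/16, -9/16] . (h_A, h_B, h_C) = 1
  [-3/8, 13/16, -1/8] . (h_A, h_B, h_C) = 1
  [-1/8, -3/8, 11/16] . (h_A, h_B, h_C) = 1

Solving yields:
  h_A = 315/59
  h_B = 262/59
  h_C = 286/59

Starting state is B, so the expected hitting time is h_B = 262/59.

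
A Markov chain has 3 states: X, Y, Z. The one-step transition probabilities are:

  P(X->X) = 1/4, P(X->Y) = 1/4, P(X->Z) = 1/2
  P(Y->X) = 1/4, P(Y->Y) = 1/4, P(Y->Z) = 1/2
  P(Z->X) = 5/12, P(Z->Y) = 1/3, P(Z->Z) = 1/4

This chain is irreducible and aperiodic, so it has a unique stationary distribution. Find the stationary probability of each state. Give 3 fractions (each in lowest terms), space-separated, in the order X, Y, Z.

The stationary distribution satisfies pi = pi * P, i.e.:
  pi_X = 1/4*pi_X + 1/4*pi_Y + 5/12*pi_Z
  pi_Y = 1/4*pi_X + 1/4*pi_Y + 1/3*pi_Z
  pi_Z = 1/2*pi_X + 1/2*pi_Y + 1/4*pi_Z
with normalization: pi_X + pi_Y + pi_Z = 1.

Using the first 2 balance equations plus normalization, the linear system A*pi = b is:
  [-3/4, 1/4, 5/12] . pi = 0
  [1/4, -3/4, 1/3] . pi = 0
  [1, 1, 1] . pi = 1

Solving yields:
  pi_X = 19/60
  pi_Y = 17/60
  pi_Z = 2/5

Verification (pi * P):
  19/60*1/4 + 17/60*1/4 + 2/5*5/12 = 19/60 = pi_X  (ok)
  19/60*1/4 + 17/60*1/4 + 2/5*1/3 = 17/60 = pi_Y  (ok)
  19/60*1/2 + 17/60*1/2 + 2/5*1/4 = 2/5 = pi_Z  (ok)

Answer: 19/60 17/60 2/5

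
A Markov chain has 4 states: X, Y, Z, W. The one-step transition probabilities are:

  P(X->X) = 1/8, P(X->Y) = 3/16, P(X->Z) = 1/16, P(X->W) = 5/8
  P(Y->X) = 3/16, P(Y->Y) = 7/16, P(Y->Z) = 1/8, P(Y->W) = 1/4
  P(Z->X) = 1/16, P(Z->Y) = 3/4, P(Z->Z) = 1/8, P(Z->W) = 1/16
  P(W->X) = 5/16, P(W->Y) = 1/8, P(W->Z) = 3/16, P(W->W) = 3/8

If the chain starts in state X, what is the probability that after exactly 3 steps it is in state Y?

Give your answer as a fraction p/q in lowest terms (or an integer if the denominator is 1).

Answer: 1271/4096

Derivation:
Computing P^3 by repeated multiplication:
P^1 =
  X: [1/8, 3/16, 1/16, 5/8]
  Y: [3/16, 7/16, 1/8, 1/4]
  Z: [1/16, 3/4, 1/8, 1/16]
  W: [5/16, 1/8, 3/16, 3/8]
P^2 =
  X: [1/4, 59/256, 5/32, 93/256]
  Y: [49/256, 45/128, 33/256, 21/64]
  Z: [45/256, 113/256, 1/8, 33/128]
  W: [49/256, 77/256, 33/256, 97/256]
P^3 =
  X: [405/2048, 1271/4096, 541/4096, 737/2048]
  Y: [821/4096, 1341/4096, 547/4096, 1387/4096]
  Z: [791/4096, 721/2048, 533/4096, 665/2048]
  W: [847/4096, 319/1024, 35/256, 1413/4096]

(P^3)[X -> Y] = 1271/4096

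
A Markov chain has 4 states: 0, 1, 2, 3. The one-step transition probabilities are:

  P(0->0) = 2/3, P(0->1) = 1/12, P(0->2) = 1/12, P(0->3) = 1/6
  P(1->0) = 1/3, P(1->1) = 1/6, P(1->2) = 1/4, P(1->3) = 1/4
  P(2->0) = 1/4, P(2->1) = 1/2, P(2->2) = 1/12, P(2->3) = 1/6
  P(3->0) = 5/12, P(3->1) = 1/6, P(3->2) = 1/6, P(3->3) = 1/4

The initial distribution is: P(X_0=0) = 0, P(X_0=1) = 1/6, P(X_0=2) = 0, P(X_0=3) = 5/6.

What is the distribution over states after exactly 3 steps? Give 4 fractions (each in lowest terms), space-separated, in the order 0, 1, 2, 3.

Propagating the distribution step by step (d_{t+1} = d_t * P):
d_0 = (0=0, 1=1/6, 2=0, 3=5/6)
  d_1[0] = 0*2/3 + 1/6*1/3 + 0*1/4 + 5/6*5/12 = 29/72
  d_1[1] = 0*1/12 + 1/6*1/6 + 0*1/2 + 5/6*1/6 = 1/6
  d_1[2] = 0*1/12 + 1/6*1/4 + 0*1/12 + 5/6*1/6 = 13/72
  d_1[3] = 0*1/6 + 1/6*1/4 + 0*1/6 + 5/6*1/4 = 1/4
d_1 = (0=29/72, 1=1/6, 2=13/72, 3=1/4)
  d_2[0] = 29/72*2/3 + 1/6*1/3 + 13/72*1/4 + 1/4*5/12 = 409/864
  d_2[1] = 29/72*1/12 + 1/6*1/6 + 13/72*1/2 + 1/4*1/6 = 167/864
  d_2[2] = 29/72*1/12 + 1/6*1/4 + 13/72*1/12 + 1/4*1/6 = 19/144
  d_2[3] = 29/72*1/6 + 1/6*1/4 + 13/72*1/6 + 1/4*1/4 = 29/144
d_2 = (0=409/864, 1=167/864, 2=19/144, 3=29/144)
  d_3[0] = 409/864*2/3 + 167/864*1/3 + 19/144*1/4 + 29/144*5/12 = 161/324
  d_3[1] = 409/864*1/12 + 167/864*1/6 + 19/144*1/2 + 29/144*1/6 = 1775/10368
  d_3[2] = 409/864*1/12 + 167/864*1/4 + 19/144*1/12 + 29/144*1/6 = 343/2592
  d_3[3] = 409/864*1/6 + 167/864*1/4 + 19/144*1/6 + 29/144*1/4 = 2069/10368
d_3 = (0=161/324, 1=1775/10368, 2=343/2592, 3=2069/10368)

Answer: 161/324 1775/10368 343/2592 2069/10368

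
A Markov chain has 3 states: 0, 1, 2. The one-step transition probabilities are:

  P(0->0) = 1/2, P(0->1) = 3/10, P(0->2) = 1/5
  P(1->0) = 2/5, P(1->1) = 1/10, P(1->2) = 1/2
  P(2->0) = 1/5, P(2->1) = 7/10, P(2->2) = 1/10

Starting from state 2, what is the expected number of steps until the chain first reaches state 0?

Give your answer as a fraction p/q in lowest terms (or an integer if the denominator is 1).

Answer: 80/23

Derivation:
Let h_i = expected steps to first reach 0 from state i.
Boundary: h_0 = 0.
First-step equations for the other states:
  h_1 = 1 + 2/5*h_0 + 1/10*h_1 + 1/2*h_2
  h_2 = 1 + 1/5*h_0 + 7/10*h_1 + 1/10*h_2

Substituting h_0 = 0 and rearranging gives the linear system (I - Q) h = 1:
  [9/10, -1/2] . (h_1, h_2) = 1
  [-7/10, 9/10] . (h_1, h_2) = 1

Solving yields:
  h_1 = 70/23
  h_2 = 80/23

Starting state is 2, so the expected hitting time is h_2 = 80/23.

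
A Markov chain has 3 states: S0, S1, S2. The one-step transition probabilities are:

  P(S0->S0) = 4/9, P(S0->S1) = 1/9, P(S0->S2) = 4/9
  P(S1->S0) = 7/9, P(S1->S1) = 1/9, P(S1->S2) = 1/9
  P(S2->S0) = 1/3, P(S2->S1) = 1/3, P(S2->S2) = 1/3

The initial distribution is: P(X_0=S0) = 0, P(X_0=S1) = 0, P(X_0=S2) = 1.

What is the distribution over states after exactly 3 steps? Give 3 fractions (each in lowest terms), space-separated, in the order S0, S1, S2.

Answer: 115/243 43/243 85/243

Derivation:
Propagating the distribution step by step (d_{t+1} = d_t * P):
d_0 = (S0=0, S1=0, S2=1)
  d_1[S0] = 0*4/9 + 0*7/9 + 1*1/3 = 1/3
  d_1[S1] = 0*1/9 + 0*1/9 + 1*1/3 = 1/3
  d_1[S2] = 0*4/9 + 0*1/9 + 1*1/3 = 1/3
d_1 = (S0=1/3, S1=1/3, S2=1/3)
  d_2[S0] = 1/3*4/9 + 1/3*7/9 + 1/3*1/3 = 14/27
  d_2[S1] = 1/3*1/9 + 1/3*1/9 + 1/3*1/3 = 5/27
  d_2[S2] = 1/3*4/9 + 1/3*1/9 + 1/3*1/3 = 8/27
d_2 = (S0=14/27, S1=5/27, S2=8/27)
  d_3[S0] = 14/27*4/9 + 5/27*7/9 + 8/27*1/3 = 115/243
  d_3[S1] = 14/27*1/9 + 5/27*1/9 + 8/27*1/3 = 43/243
  d_3[S2] = 14/27*4/9 + 5/27*1/9 + 8/27*1/3 = 85/243
d_3 = (S0=115/243, S1=43/243, S2=85/243)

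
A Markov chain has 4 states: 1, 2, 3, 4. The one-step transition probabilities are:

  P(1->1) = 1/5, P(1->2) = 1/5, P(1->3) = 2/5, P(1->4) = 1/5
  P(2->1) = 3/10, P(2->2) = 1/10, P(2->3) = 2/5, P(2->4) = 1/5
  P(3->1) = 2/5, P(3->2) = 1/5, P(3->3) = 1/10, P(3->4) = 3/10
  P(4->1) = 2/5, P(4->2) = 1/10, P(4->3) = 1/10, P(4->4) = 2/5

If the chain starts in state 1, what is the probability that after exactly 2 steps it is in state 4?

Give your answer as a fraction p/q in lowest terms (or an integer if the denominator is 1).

Answer: 7/25

Derivation:
Computing P^2 by repeated multiplication:
P^1 =
  1: [1/5, 1/5, 2/5, 1/5]
  2: [3/10, 1/10, 2/5, 1/5]
  3: [2/5, 1/5, 1/10, 3/10]
  4: [2/5, 1/10, 1/10, 2/5]
P^2 =
  1: [17/50, 4/25, 11/50, 7/25]
  2: [33/100, 17/100, 11/50, 7/25]
  3: [3/10, 3/20, 7/25, 27/100]
  4: [31/100, 3/20, 1/4, 29/100]

(P^2)[1 -> 4] = 7/25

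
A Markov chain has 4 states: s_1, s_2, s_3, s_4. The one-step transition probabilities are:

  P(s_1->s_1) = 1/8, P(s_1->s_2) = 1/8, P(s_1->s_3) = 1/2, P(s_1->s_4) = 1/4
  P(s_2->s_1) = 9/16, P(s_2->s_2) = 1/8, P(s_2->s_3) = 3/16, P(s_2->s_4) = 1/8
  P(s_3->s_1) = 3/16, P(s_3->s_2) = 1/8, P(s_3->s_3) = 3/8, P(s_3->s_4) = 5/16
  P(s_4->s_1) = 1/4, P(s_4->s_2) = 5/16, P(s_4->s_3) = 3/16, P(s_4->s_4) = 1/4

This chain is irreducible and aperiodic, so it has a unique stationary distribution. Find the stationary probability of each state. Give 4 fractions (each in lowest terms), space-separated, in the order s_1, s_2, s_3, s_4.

The stationary distribution satisfies pi = pi * P, i.e.:
  pi_s_1 = 1/8*pi_s_1 + 9/16*pi_s_2 + 3/16*pi_s_3 + 1/4*pi_s_4
  pi_s_2 = 1/8*pi_s_1 + 1/8*pi_s_2 + 1/8*pi_s_3 + 5/16*pi_s_4
  pi_s_3 = 1/2*pi_s_1 + 3/16*pi_s_2 + 3/8*pi_s_3 + 3/16*pi_s_4
  pi_s_4 = 1/4*pi_s_1 + 1/8*pi_s_2 + 5/16*pi_s_3 + 1/4*pi_s_4
with normalization: pi_s_1 + pi_s_2 + pi_s_3 + pi_s_4 = 1.

Using the first 3 balance equations plus normalization, the linear system A*pi = b is:
  [-7/8, 9/16, 3/16, 1/4] . pi = 0
  [1/8, -7/8, 1/8, 5/16] . pi = 0
  [1/2, 3/16, -5/8, 3/16] . pi = 0
  [1, 1, 1, 1] . pi = 1

Solving yields:
  pi_s_1 = 1211/4811
  pi_s_2 = 826/4811
  pi_s_3 = 1576/4811
  pi_s_4 = 1198/4811

Verification (pi * P):
  1211/4811*1/8 + 826/4811*9/16 + 1576/4811*3/16 + 1198/4811*1/4 = 1211/4811 = pi_s_1  (ok)
  1211/4811*1/8 + 826/4811*1/8 + 1576/4811*1/8 + 1198/4811*5/16 = 826/4811 = pi_s_2  (ok)
  1211/4811*1/2 + 826/4811*3/16 + 1576/4811*3/8 + 1198/4811*3/16 = 1576/4811 = pi_s_3  (ok)
  1211/4811*1/4 + 826/4811*1/8 + 1576/4811*5/16 + 1198/4811*1/4 = 1198/4811 = pi_s_4  (ok)

Answer: 1211/4811 826/4811 1576/4811 1198/4811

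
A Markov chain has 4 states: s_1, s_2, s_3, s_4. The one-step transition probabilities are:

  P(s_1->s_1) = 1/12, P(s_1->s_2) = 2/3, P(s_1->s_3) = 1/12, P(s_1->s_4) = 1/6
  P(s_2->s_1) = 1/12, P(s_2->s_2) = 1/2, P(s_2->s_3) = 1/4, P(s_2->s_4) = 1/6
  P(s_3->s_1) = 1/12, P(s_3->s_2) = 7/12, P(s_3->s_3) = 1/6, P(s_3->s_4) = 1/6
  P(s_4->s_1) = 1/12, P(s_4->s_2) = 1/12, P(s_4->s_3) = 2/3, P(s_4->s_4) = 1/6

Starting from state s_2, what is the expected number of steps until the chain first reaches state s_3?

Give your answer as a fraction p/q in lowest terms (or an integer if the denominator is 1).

Answer: 36/11

Derivation:
Let h_i = expected steps to first reach s_3 from state i.
Boundary: h_s_3 = 0.
First-step equations for the other states:
  h_s_1 = 1 + 1/12*h_s_1 + 2/3*h_s_2 + 1/12*h_s_3 + 1/6*h_s_4
  h_s_2 = 1 + 1/12*h_s_1 + 1/2*h_s_2 + 1/4*h_s_3 + 1/6*h_s_4
  h_s_4 = 1 + 1/12*h_s_1 + 1/12*h_s_2 + 2/3*h_s_3 + 1/6*h_s_4

Substituting h_s_3 = 0 and rearranging gives the linear system (I - Q) h = 1:
  [11/12, -2/3, -1/6] . (h_s_1, h_s_2, h_s_4) = 1
  [-1/12, 1/2, -1/6] . (h_s_1, h_s_2, h_s_4) = 1
  [-1/12, -1/12, 5/6] . (h_s_1, h_s_2, h_s_4) = 1

Solving yields:
  h_s_1 = 42/11
  h_s_2 = 36/11
  h_s_4 = 21/11

Starting state is s_2, so the expected hitting time is h_s_2 = 36/11.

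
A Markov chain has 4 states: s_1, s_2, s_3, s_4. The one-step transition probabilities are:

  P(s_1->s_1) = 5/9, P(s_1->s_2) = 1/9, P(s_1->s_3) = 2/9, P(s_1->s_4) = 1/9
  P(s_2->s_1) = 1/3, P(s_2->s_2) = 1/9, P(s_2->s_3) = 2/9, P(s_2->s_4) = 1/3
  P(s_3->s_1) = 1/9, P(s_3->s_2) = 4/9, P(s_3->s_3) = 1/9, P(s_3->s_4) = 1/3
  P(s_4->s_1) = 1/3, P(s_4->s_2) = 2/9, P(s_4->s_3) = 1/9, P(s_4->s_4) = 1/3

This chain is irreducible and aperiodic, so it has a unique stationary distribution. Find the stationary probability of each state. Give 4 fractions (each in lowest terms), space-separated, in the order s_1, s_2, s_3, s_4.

Answer: 120/317 125/634 111/634 79/317

Derivation:
The stationary distribution satisfies pi = pi * P, i.e.:
  pi_s_1 = 5/9*pi_s_1 + 1/3*pi_s_2 + 1/9*pi_s_3 + 1/3*pi_s_4
  pi_s_2 = 1/9*pi_s_1 + 1/9*pi_s_2 + 4/9*pi_s_3 + 2/9*pi_s_4
  pi_s_3 = 2/9*pi_s_1 + 2/9*pi_s_2 + 1/9*pi_s_3 + 1/9*pi_s_4
  pi_s_4 = 1/9*pi_s_1 + 1/3*pi_s_2 + 1/3*pi_s_3 + 1/3*pi_s_4
with normalization: pi_s_1 + pi_s_2 + pi_s_3 + pi_s_4 = 1.

Using the first 3 balance equations plus normalization, the linear system A*pi = b is:
  [-4/9, 1/3, 1/9, 1/3] . pi = 0
  [1/9, -8/9, 4/9, 2/9] . pi = 0
  [2/9, 2/9, -8/9, 1/9] . pi = 0
  [1, 1, 1, 1] . pi = 1

Solving yields:
  pi_s_1 = 120/317
  pi_s_2 = 125/634
  pi_s_3 = 111/634
  pi_s_4 = 79/317

Verification (pi * P):
  120/317*5/9 + 125/634*1/3 + 111/634*1/9 + 79/317*1/3 = 120/317 = pi_s_1  (ok)
  120/317*1/9 + 125/634*1/9 + 111/634*4/9 + 79/317*2/9 = 125/634 = pi_s_2  (ok)
  120/317*2/9 + 125/634*2/9 + 111/634*1/9 + 79/317*1/9 = 111/634 = pi_s_3  (ok)
  120/317*1/9 + 125/634*1/3 + 111/634*1/3 + 79/317*1/3 = 79/317 = pi_s_4  (ok)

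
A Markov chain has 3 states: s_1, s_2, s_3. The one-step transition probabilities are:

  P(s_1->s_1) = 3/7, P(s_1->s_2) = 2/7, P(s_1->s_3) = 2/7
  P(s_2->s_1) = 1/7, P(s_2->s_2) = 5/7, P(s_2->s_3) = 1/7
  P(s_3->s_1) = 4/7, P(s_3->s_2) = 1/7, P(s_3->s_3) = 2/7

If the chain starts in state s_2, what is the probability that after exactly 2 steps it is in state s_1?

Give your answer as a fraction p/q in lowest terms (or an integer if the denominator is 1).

Answer: 12/49

Derivation:
Computing P^2 by repeated multiplication:
P^1 =
  s_1: [3/7, 2/7, 2/7]
  s_2: [1/7, 5/7, 1/7]
  s_3: [4/7, 1/7, 2/7]
P^2 =
  s_1: [19/49, 18/49, 12/49]
  s_2: [12/49, 4/7, 9/49]
  s_3: [3/7, 15/49, 13/49]

(P^2)[s_2 -> s_1] = 12/49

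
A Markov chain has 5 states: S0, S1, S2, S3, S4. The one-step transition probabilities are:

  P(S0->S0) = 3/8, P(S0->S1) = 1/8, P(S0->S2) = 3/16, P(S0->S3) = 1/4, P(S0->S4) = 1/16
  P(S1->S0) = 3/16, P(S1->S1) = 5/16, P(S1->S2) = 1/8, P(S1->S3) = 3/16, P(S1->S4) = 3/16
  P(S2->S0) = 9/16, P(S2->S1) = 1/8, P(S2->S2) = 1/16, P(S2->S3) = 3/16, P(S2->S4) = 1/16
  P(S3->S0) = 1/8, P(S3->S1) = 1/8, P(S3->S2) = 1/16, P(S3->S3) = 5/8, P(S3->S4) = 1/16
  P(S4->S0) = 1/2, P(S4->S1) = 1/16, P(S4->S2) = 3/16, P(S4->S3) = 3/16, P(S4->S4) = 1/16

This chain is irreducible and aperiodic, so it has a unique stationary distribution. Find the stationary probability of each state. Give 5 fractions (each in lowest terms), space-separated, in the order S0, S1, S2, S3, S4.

Answer: 513/1780 31/210 2203/18690 1951/5340 17/210

Derivation:
The stationary distribution satisfies pi = pi * P, i.e.:
  pi_S0 = 3/8*pi_S0 + 3/16*pi_S1 + 9/16*pi_S2 + 1/8*pi_S3 + 1/2*pi_S4
  pi_S1 = 1/8*pi_S0 + 5/16*pi_S1 + 1/8*pi_S2 + 1/8*pi_S3 + 1/16*pi_S4
  pi_S2 = 3/16*pi_S0 + 1/8*pi_S1 + 1/16*pi_S2 + 1/16*pi_S3 + 3/16*pi_S4
  pi_S3 = 1/4*pi_S0 + 3/16*pi_S1 + 3/16*pi_S2 + 5/8*pi_S3 + 3/16*pi_S4
  pi_S4 = 1/16*pi_S0 + 3/16*pi_S1 + 1/16*pi_S2 + 1/16*pi_S3 + 1/16*pi_S4
with normalization: pi_S0 + pi_S1 + pi_S2 + pi_S3 + pi_S4 = 1.

Using the first 4 balance equations plus normalization, the linear system A*pi = b is:
  [-5/8, 3/16, 9/16, 1/8, 1/2] . pi = 0
  [1/8, -11/16, 1/8, 1/8, 1/16] . pi = 0
  [3/16, 1/8, -15/16, 1/16, 3/16] . pi = 0
  [1/4, 3/16, 3/16, -3/8, 3/16] . pi = 0
  [1, 1, 1, 1, 1] . pi = 1

Solving yields:
  pi_S0 = 513/1780
  pi_S1 = 31/210
  pi_S2 = 2203/18690
  pi_S3 = 1951/5340
  pi_S4 = 17/210

Verification (pi * P):
  513/1780*3/8 + 31/210*3/16 + 2203/18690*9/16 + 1951/5340*1/8 + 17/210*1/2 = 513/1780 = pi_S0  (ok)
  513/1780*1/8 + 31/210*5/16 + 2203/18690*1/8 + 1951/5340*1/8 + 17/210*1/16 = 31/210 = pi_S1  (ok)
  513/1780*3/16 + 31/210*1/8 + 2203/18690*1/16 + 1951/5340*1/16 + 17/210*3/16 = 2203/18690 = pi_S2  (ok)
  513/1780*1/4 + 31/210*3/16 + 2203/18690*3/16 + 1951/5340*5/8 + 17/210*3/16 = 1951/5340 = pi_S3  (ok)
  513/1780*1/16 + 31/210*3/16 + 2203/18690*1/16 + 1951/5340*1/16 + 17/210*1/16 = 17/210 = pi_S4  (ok)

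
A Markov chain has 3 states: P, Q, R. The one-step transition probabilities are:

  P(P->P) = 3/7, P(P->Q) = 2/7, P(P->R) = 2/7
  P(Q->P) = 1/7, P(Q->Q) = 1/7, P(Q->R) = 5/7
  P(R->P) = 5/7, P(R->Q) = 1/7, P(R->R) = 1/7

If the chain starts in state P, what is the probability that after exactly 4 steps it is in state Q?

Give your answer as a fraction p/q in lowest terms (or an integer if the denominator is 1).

Answer: 506/2401

Derivation:
Computing P^4 by repeated multiplication:
P^1 =
  P: [3/7, 2/7, 2/7]
  Q: [1/7, 1/7, 5/7]
  R: [5/7, 1/7, 1/7]
P^2 =
  P: [3/7, 10/49, 18/49]
  Q: [29/49, 8/49, 12/49]
  R: [3/7, 12/49, 16/49]
P^3 =
  P: [163/343, 10/49, 110/343]
  Q: [155/343, 78/343, 110/343]
  R: [155/343, 10/49, 118/343]
P^4 =
  P: [1109/2401, 506/2401, 786/2401]
  Q: [1093/2401, 498/2401, 810/2401]
  R: [1125/2401, 498/2401, 778/2401]

(P^4)[P -> Q] = 506/2401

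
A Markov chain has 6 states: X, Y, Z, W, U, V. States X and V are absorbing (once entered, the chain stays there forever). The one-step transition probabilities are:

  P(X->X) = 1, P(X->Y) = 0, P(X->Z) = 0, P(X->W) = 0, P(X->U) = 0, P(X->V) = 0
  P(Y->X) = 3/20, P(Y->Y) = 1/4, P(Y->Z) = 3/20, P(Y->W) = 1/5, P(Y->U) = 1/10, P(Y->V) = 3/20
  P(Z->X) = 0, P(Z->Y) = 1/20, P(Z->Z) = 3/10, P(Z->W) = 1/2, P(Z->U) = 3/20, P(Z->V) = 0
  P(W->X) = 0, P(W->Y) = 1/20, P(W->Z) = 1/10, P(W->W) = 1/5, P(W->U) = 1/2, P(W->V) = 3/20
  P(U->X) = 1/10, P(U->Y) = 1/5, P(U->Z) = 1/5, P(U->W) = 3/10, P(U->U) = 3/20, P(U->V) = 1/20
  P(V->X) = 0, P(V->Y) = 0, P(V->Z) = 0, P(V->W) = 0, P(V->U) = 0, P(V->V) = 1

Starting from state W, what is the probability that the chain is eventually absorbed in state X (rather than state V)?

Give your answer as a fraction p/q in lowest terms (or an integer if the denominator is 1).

Let a_i = P(absorbed in X | start in state i).
Boundary conditions: a_X = 1, a_V = 0.
For each transient state i, a_i = sum_j P(i->j) * a_j:
  a_Y = 3/20*a_X + 1/4*a_Y + 3/20*a_Z + 1/5*a_W + 1/10*a_U + 3/20*a_V
  a_Z = 0*a_X + 1/20*a_Y + 3/10*a_Z + 1/2*a_W + 3/20*a_U + 0*a_V
  a_W = 0*a_X + 1/20*a_Y + 1/10*a_Z + 1/5*a_W + 1/2*a_U + 3/20*a_V
  a_U = 1/10*a_X + 1/5*a_Y + 1/5*a_Z + 3/10*a_W + 3/20*a_U + 1/20*a_V

Substituting a_X = 1 and a_V = 0, rearrange to (I - Q) a = r where r[i] = P(i -> X):
  [3/4, -3/20, -1/5, -1/10] . (a_Y, a_Z, a_W, a_U) = 3/20
  [-1/20, 7/10, -1/2, -3/20] . (a_Y, a_Z, a_W, a_U) = 0
  [-1/20, -1/10, 4/5, -1/2] . (a_Y, a_Z, a_W, a_U) = 0
  [-1/5, -1/5, -3/10, 17/20] . (a_Y, a_Z, a_W, a_U) = 1/10

Solving yields:
  a_Y = 1109/2682
  a_Z = 947/2682
  a_W = 3527/10728
  a_U = 2221/5364

Starting state is W, so the absorption probability is a_W = 3527/10728.

Answer: 3527/10728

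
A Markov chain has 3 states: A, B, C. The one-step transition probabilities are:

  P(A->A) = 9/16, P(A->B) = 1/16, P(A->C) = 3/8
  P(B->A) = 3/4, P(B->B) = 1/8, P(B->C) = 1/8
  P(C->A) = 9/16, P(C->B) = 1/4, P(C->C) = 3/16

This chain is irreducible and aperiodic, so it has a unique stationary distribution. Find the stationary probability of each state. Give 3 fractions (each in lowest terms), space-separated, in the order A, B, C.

The stationary distribution satisfies pi = pi * P, i.e.:
  pi_A = 9/16*pi_A + 3/4*pi_B + 9/16*pi_C
  pi_B = 1/16*pi_A + 1/8*pi_B + 1/4*pi_C
  pi_C = 3/8*pi_A + 1/8*pi_B + 3/16*pi_C
with normalization: pi_A + pi_B + pi_C = 1.

Using the first 2 balance equations plus normalization, the linear system A*pi = b is:
  [-7/16, 3/4, 9/16] . pi = 0
  [1/16, -7/8, 1/4] . pi = 0
  [1, 1, 1] . pi = 1

Solving yields:
  pi_A = 58/99
  pi_B = 37/297
  pi_C = 86/297

Verification (pi * P):
  58/99*9/16 + 37/297*3/4 + 86/297*9/16 = 58/99 = pi_A  (ok)
  58/99*1/16 + 37/297*1/8 + 86/297*1/4 = 37/297 = pi_B  (ok)
  58/99*3/8 + 37/297*1/8 + 86/297*3/16 = 86/297 = pi_C  (ok)

Answer: 58/99 37/297 86/297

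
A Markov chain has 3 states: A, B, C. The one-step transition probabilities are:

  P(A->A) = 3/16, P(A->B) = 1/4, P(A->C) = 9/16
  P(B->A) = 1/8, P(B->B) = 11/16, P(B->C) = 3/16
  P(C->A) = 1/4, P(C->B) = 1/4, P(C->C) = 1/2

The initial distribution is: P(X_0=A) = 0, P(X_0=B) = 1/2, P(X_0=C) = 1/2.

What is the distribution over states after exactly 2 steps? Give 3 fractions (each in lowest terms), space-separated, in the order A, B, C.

Propagating the distribution step by step (d_{t+1} = d_t * P):
d_0 = (A=0, B=1/2, C=1/2)
  d_1[A] = 0*3/16 + 1/2*1/8 + 1/2*1/4 = 3/16
  d_1[B] = 0*1/4 + 1/2*11/16 + 1/2*1/4 = 15/32
  d_1[C] = 0*9/16 + 1/2*3/16 + 1/2*1/2 = 11/32
d_1 = (A=3/16, B=15/32, C=11/32)
  d_2[A] = 3/16*3/16 + 15/32*1/8 + 11/32*1/4 = 23/128
  d_2[B] = 3/16*1/4 + 15/32*11/16 + 11/32*1/4 = 233/512
  d_2[C] = 3/16*9/16 + 15/32*3/16 + 11/32*1/2 = 187/512
d_2 = (A=23/128, B=233/512, C=187/512)

Answer: 23/128 233/512 187/512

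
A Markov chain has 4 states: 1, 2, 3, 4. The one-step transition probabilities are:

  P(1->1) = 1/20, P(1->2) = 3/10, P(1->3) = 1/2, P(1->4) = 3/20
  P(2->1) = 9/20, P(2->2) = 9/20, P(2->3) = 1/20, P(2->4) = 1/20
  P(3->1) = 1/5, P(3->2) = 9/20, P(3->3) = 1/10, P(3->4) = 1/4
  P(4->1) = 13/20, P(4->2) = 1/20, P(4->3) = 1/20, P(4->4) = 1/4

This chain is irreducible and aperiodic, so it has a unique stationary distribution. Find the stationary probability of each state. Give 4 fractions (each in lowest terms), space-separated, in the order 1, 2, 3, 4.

Answer: 687/2234 3071/8936 443/2234 1345/8936

Derivation:
The stationary distribution satisfies pi = pi * P, i.e.:
  pi_1 = 1/20*pi_1 + 9/20*pi_2 + 1/5*pi_3 + 13/20*pi_4
  pi_2 = 3/10*pi_1 + 9/20*pi_2 + 9/20*pi_3 + 1/20*pi_4
  pi_3 = 1/2*pi_1 + 1/20*pi_2 + 1/10*pi_3 + 1/20*pi_4
  pi_4 = 3/20*pi_1 + 1/20*pi_2 + 1/4*pi_3 + 1/4*pi_4
with normalization: pi_1 + pi_2 + pi_3 + pi_4 = 1.

Using the first 3 balance equations plus normalization, the linear system A*pi = b is:
  [-19/20, 9/20, 1/5, 13/20] . pi = 0
  [3/10, -11/20, 9/20, 1/20] . pi = 0
  [1/2, 1/20, -9/10, 1/20] . pi = 0
  [1, 1, 1, 1] . pi = 1

Solving yields:
  pi_1 = 687/2234
  pi_2 = 3071/8936
  pi_3 = 443/2234
  pi_4 = 1345/8936

Verification (pi * P):
  687/2234*1/20 + 3071/8936*9/20 + 443/2234*1/5 + 1345/8936*13/20 = 687/2234 = pi_1  (ok)
  687/2234*3/10 + 3071/8936*9/20 + 443/2234*9/20 + 1345/8936*1/20 = 3071/8936 = pi_2  (ok)
  687/2234*1/2 + 3071/8936*1/20 + 443/2234*1/10 + 1345/8936*1/20 = 443/2234 = pi_3  (ok)
  687/2234*3/20 + 3071/8936*1/20 + 443/2234*1/4 + 1345/8936*1/4 = 1345/8936 = pi_4  (ok)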